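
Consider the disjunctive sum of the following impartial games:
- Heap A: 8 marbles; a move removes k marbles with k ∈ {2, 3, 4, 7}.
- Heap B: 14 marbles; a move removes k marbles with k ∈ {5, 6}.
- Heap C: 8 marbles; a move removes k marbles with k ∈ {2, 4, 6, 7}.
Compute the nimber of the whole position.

5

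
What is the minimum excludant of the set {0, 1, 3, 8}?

2

The values 0, 1 are all present; 2 is the first non-negative integer missing from the set.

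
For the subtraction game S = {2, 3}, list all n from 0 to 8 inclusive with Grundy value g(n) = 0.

0, 1, 5, 6

Grundy values for subtraction set {2, 3}:
k:     0  1  2  3  4  5  6  7  8
g(k):  0  0  1  1  2  0  0  1  1
The P-positions (g = 0) in 0..8 are 0, 1, 5, 6.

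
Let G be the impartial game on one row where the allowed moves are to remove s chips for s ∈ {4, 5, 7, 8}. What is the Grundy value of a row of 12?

0

Compute g(0), g(1), … for moves {4, 5, 7, 8}:
g(0) = mex{} = 0
g(1) = mex{} = 0
g(2) = mex{} = 0
g(3) = mex{} = 0
g(4) = mex{0} = 1
g(5) = mex{0} = 1
g(6) = mex{0} = 1
g(7) = mex{0} = 1
g(8) = mex{0,1} = 2
g(9) = mex{0,1} = 2
g(10) = mex{0,1} = 2
g(11) = mex{0,1} = 2
g(12) = mex{1,2} = 0
So g(12) = 0.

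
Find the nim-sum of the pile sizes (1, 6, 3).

Compute the nim-sum pairwise:
1 ^ 6 = 7
7 ^ 3 = 4

4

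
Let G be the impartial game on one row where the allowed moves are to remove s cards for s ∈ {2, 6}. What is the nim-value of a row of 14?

Grundy values for subtraction set {2, 6}:
g(0) = mex{} = 0
g(1) = mex{} = 0
g(2) = mex{0} = 1
g(3) = mex{0} = 1
g(4) = mex{1} = 0
g(5) = mex{1} = 0
g(6) = mex{0} = 1
g(7) = mex{0} = 1
g(8) = mex{1} = 0
g(9) = mex{1} = 0
g(10) = mex{0} = 1
g(11) = mex{0} = 1
g(12) = mex{1} = 0
g(13) = mex{1} = 0
g(14) = mex{0} = 1
So g(14) = 1.

1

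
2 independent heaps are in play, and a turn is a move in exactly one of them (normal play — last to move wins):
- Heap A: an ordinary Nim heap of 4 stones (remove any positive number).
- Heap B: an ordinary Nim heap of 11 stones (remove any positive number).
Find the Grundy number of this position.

15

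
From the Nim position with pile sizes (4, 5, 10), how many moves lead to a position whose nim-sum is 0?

1

Nim-sum: 4 XOR 5 XOR 10 = 11.
The overall nim-sum is X = 11. A pile of size p has a winning move iff p XOR X < p (reduce it to p XOR X).
  4: 4 XOR 11 = 15 ≥ 4 — no move.
  5: 5 XOR 11 = 14 ≥ 5 — no move.
  10: 10 XOR 11 = 1 < 10 — winning move (to 1).
That gives 1 winning move.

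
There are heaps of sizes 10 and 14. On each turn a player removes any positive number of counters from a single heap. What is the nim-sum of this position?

4

Compute the nim-sum pairwise:
10 ⊕ 14 = 4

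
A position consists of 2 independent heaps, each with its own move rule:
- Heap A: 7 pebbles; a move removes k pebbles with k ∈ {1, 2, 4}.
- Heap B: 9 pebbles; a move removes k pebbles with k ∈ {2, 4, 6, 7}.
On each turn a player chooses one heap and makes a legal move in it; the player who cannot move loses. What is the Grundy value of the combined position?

Build the Grundy sequence for heap A with g(k) = mex{g(k−s) : s ∈ {1, 2, 4}, s ≤ k}:
k:     0  1  2  3  4  5  6  7
g(k):  0  1  2  0  1  2  0  1
So g(7) = 1.
Grundy values for heap B (subtraction set {2, 4, 6, 7}):
k:     0  1  2  3  4  5  6  7  8  9
g(k):  0  0  1  1  2  2  3  3  4  0
So g(9) = 0.
The value of a disjunctive sum is the nim-sum of the parts.
Combined value = 1 XOR 0 = 1.

1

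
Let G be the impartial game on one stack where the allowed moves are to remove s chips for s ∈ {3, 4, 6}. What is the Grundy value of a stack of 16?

Compute g(0), g(1), … for moves {3, 4, 6}:
k:     0  1  2  3  4  5  6  7  8  9 10 11 12 13 14 15 16
g(k):  0  0  0  1  1  1  2  2  2  0  0  0  1  1  1  2  2
So g(16) = 2.

2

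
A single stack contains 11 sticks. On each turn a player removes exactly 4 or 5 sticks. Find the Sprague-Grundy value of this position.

0

Grundy values for subtraction set {4, 5}:
k:     0  1  2  3  4  5  6  7  8  9 10 11
g(k):  0  0  0  0  1  1  1  1  2  0  0  0
So g(11) = 0.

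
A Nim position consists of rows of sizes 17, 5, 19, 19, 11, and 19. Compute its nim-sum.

12

Compute the nim-sum pairwise:
17 ⊕ 5 = 20
20 ⊕ 19 = 7
7 ⊕ 19 = 20
20 ⊕ 11 = 31
31 ⊕ 19 = 12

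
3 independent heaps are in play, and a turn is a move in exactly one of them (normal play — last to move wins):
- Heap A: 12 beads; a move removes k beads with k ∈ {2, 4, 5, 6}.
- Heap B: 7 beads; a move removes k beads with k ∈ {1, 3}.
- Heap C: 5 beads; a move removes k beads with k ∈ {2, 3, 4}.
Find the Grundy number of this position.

Build the Grundy sequence for heap A with g(k) = mex{g(k−s) : s ∈ {2, 4, 5, 6}, s ≤ k}:
k:     0  1  2  3  4  5  6  7  8  9 10 11 12
g(k):  0  0  1  1  2  2  3  3  0  0  1  1  2
So g(12) = 2.
For heap B, compute g(0), g(1), … with moves {1, 3}:
g(0) = mex{} = 0
g(1) = mex{0} = 1
g(2) = mex{1} = 0
g(3) = mex{0} = 1
g(4) = mex{1} = 0
g(5) = mex{0} = 1
g(6) = mex{1} = 0
g(7) = mex{0} = 1
So g(7) = 1.
Grundy values for heap C (subtraction set {2, 3, 4}):
g(0) = mex{} = 0
g(1) = mex{} = 0
g(2) = mex{0} = 1
g(3) = mex{0} = 1
g(4) = mex{0,1} = 2
g(5) = mex{0,1} = 2
So g(5) = 2.
By the Sprague-Grundy theorem, the Grundy value of a sum of independent games is the XOR of the component values.
Combined value = 2 ⊕ 1 ⊕ 2 = 1.

1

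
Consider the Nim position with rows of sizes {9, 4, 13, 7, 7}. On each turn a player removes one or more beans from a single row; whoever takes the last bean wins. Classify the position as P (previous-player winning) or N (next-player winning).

Bitwise XOR of the heap sizes:
  1001  (9)
  0100  (4)
  1101  (13)
  0111  (7)
  0111  (7)
  ----
  0000  (0)
The nim-sum is 0, so this is a P-position: the player to move is in a losing position under optimal play.

P-position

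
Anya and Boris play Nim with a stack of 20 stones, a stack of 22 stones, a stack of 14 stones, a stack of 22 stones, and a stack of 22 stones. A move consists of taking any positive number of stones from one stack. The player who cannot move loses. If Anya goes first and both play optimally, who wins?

Compute the nim-sum pairwise:
20 ^ 22 = 2
2 ^ 14 = 12
12 ^ 22 = 26
26 ^ 22 = 12
The nim-sum is 12 ≠ 0, so this is an N-position: the player to move can win; Anya has a winning move.

Anya wins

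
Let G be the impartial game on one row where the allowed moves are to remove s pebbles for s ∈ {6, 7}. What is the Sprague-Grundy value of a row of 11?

Grundy values for subtraction set {6, 7}:
g(0) = mex{} = 0
g(1) = mex{} = 0
g(2) = mex{} = 0
g(3) = mex{} = 0
g(4) = mex{} = 0
g(5) = mex{} = 0
g(6) = mex{0} = 1
g(7) = mex{0} = 1
g(8) = mex{0} = 1
g(9) = mex{0} = 1
g(10) = mex{0} = 1
g(11) = mex{0} = 1
So g(11) = 1.

1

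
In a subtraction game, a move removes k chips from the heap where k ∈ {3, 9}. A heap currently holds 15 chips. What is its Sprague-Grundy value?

Grundy values for subtraction set {3, 9}:
k:     0  1  2  3  4  5  6  7  8  9 10 11 12 13 14 15
g(k):  0  0  0  1  1  1  0  0  0  1  1  1  0  0  0  1
So g(15) = 1.

1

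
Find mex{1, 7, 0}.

2

The values 0, 1 are all present; 2 is the first non-negative integer missing from the set.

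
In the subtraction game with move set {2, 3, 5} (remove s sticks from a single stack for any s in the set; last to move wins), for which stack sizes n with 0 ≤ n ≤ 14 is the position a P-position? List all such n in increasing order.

0, 1, 7, 8, 14

Build the Grundy sequence with g(k) = mex{g(k−s) : s ∈ {2, 3, 5}, s ≤ k}:
k:     0  1  2  3  4  5  6  7  8  9 10 11 12 13 14
g(k):  0  0  1  1  2  2  3  0  0  1  1  2  2  3  0
The P-positions (g = 0) in 0..14 are 0, 1, 7, 8, 14.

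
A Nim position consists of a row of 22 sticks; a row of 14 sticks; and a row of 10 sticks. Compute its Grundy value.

18

Compute the nim-sum pairwise:
22 XOR 14 = 24
24 XOR 10 = 18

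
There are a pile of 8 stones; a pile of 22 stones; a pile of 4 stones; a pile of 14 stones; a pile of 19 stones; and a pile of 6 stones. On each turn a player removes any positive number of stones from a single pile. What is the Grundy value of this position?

Compute the nim-sum pairwise:
8 XOR 22 = 30
30 XOR 4 = 26
26 XOR 14 = 20
20 XOR 19 = 7
7 XOR 6 = 1

1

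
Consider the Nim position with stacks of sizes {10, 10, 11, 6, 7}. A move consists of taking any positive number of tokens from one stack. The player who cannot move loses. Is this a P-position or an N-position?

N-position

Bitwise XOR of the heap sizes:
  1010  (10)
  1010  (10)
  1011  (11)
  0110  (6)
  0111  (7)
  ----
  1010  (10)
The nim-sum is 10 ≠ 0, so this is an N-position: the player to move can win.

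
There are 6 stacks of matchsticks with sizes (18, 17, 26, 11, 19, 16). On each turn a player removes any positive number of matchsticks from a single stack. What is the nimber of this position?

17

Nim-sum: 18 ⊕ 17 ⊕ 26 ⊕ 11 ⊕ 19 ⊕ 16 = 17.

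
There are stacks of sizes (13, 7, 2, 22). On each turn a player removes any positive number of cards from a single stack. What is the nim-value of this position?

Write each in binary and XOR column by column:
  01101  (13)
  00111  (7)
  00010  (2)
  10110  (22)
  -----
  11110  (30)

30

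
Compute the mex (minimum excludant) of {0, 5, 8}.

1

0 is in the set but 1 is not, so the mex is 1.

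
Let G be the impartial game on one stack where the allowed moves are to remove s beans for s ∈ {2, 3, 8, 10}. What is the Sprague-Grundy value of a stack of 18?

Grundy values for subtraction set {2, 3, 8, 10}:
k:     0  1  2  3  4  5  6  7  8  9 10 11 12 13 14 15 16 17 18
g(k):  0  0  1  1  2  0  0  1  1  2  2  3  0  4  1  2  2  0  0
So g(18) = 0.

0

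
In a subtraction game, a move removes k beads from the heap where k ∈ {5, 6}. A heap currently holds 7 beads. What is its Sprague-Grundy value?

1

Build the Grundy sequence with g(k) = mex{g(k−s) : s ∈ {5, 6}, s ≤ k}:
k:     0  1  2  3  4  5  6  7
g(k):  0  0  0  0  0  1  1  1
So g(7) = 1.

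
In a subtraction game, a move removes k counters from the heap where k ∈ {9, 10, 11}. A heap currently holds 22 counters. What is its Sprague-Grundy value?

Grundy values for subtraction set {9, 10, 11}:
k:     0  1  2  3  4  5  6  7  8  9 10 11 12 13 14 15 16 17 18 19 20 21 22
g(k):  0  0  0  0  0  0  0  0  0  1  1  1  1  1  1  1  1  1  2  2  0  0  0
So g(22) = 0.

0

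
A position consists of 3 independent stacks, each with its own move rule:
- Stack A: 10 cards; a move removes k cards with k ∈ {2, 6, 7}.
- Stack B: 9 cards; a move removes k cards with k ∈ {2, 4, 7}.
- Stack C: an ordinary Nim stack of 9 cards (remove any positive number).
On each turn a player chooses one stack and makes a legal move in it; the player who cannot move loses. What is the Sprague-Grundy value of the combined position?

For stack A, compute g(0), g(1), … with moves {2, 6, 7}:
g(0) = mex{} = 0
g(1) = mex{} = 0
g(2) = mex{0} = 1
g(3) = mex{0} = 1
g(4) = mex{1} = 0
g(5) = mex{1} = 0
g(6) = mex{0} = 1
g(7) = mex{0} = 1
g(8) = mex{0,1} = 2
g(9) = mex{1} = 0
g(10) = mex{0,1,2} = 3
So g(10) = 3.
Build the Grundy sequence for stack B with g(k) = mex{g(k−s) : s ∈ {2, 4, 7}, s ≤ k}:
g(0) = mex{} = 0
g(1) = mex{} = 0
g(2) = mex{0} = 1
g(3) = mex{0} = 1
g(4) = mex{0,1} = 2
g(5) = mex{0,1} = 2
g(6) = mex{1,2} = 0
g(7) = mex{0,1,2} = 3
g(8) = mex{0,2} = 1
g(9) = mex{1,2,3} = 0
So g(9) = 0.
Stack C is a plain Nim stack of size 9, so its Grundy value is 9.
By the Sprague-Grundy theorem, the Grundy value of a sum of independent games is the XOR of the component values.
Combined value = 3 ⊕ 0 ⊕ 9 = 10.

10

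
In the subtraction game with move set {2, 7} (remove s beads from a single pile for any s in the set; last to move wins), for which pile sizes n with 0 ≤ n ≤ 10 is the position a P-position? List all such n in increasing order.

0, 1, 4, 5, 9, 10

Build the Grundy sequence with g(k) = mex{g(k−s) : s ∈ {2, 7}, s ≤ k}:
g(0) = mex{} = 0
g(1) = mex{} = 0
g(2) = mex{0} = 1
g(3) = mex{0} = 1
g(4) = mex{1} = 0
g(5) = mex{1} = 0
g(6) = mex{0} = 1
g(7) = mex{0} = 1
g(8) = mex{0,1} = 2
g(9) = mex{1} = 0
g(10) = mex{1,2} = 0
The P-positions (g = 0) in 0..10 are 0, 1, 4, 5, 9, 10.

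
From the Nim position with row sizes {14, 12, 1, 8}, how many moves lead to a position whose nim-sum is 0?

Nim-sum: 14 ^ 12 ^ 1 ^ 8 = 11.
The overall nim-sum is X = 11. A row of size p has a winning move iff p XOR X < p (reduce it to p XOR X).
  14: 14 XOR 11 = 5 < 14 — winning move (to 5).
  12: 12 XOR 11 = 7 < 12 — winning move (to 7).
  1: 1 XOR 11 = 10 ≥ 1 — no move.
  8: 8 XOR 11 = 3 < 8 — winning move (to 3).
That gives 3 winning moves.

3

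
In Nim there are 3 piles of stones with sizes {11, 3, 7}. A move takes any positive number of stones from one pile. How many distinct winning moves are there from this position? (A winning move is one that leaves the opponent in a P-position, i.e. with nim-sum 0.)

Nim-sum: 11 ⊕ 3 ⊕ 7 = 15.
The overall nim-sum is X = 15. A pile of size p has a winning move iff p XOR X < p (reduce it to p XOR X).
  11: 11 XOR 15 = 4 < 11 — winning move (to 4).
  3: 3 XOR 15 = 12 ≥ 3 — no move.
  7: 7 XOR 15 = 8 ≥ 7 — no move.
That gives 1 winning move.

1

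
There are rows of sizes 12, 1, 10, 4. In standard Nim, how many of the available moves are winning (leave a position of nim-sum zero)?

1

Compute the nim-sum pairwise:
12 XOR 1 = 13
13 XOR 10 = 7
7 XOR 4 = 3
The overall nim-sum is X = 3. A row of size p has a winning move iff p XOR X < p (reduce it to p XOR X).
  12: 12 XOR 3 = 15 ≥ 12 — no move.
  1: 1 XOR 3 = 2 ≥ 1 — no move.
  10: 10 XOR 3 = 9 < 10 — winning move (to 9).
  4: 4 XOR 3 = 7 ≥ 4 — no move.
That gives 1 winning move.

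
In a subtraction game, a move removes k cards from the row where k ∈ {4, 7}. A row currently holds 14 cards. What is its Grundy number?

Grundy values for subtraction set {4, 7}:
g(0) = mex{} = 0
g(1) = mex{} = 0
g(2) = mex{} = 0
g(3) = mex{} = 0
g(4) = mex{0} = 1
g(5) = mex{0} = 1
g(6) = mex{0} = 1
g(7) = mex{0} = 1
g(8) = mex{0,1} = 2
g(9) = mex{0,1} = 2
g(10) = mex{0,1} = 2
g(11) = mex{1} = 0
g(12) = mex{1,2} = 0
g(13) = mex{1,2} = 0
g(14) = mex{1,2} = 0
So g(14) = 0.

0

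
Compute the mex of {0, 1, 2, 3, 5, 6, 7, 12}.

The values 0, 1, 2, 3 are all present; 4 is the first non-negative integer missing from the set.

4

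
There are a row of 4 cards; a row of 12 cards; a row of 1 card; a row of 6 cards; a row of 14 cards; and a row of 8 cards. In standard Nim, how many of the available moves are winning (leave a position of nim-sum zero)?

Compute the nim-sum pairwise:
4 XOR 12 = 8
8 XOR 1 = 9
9 XOR 6 = 15
15 XOR 14 = 1
1 XOR 8 = 9
The overall nim-sum is X = 9. A row of size p has a winning move iff p XOR X < p (reduce it to p XOR X).
  4: 4 XOR 9 = 13 ≥ 4 — no move.
  12: 12 XOR 9 = 5 < 12 — winning move (to 5).
  1: 1 XOR 9 = 8 ≥ 1 — no move.
  6: 6 XOR 9 = 15 ≥ 6 — no move.
  14: 14 XOR 9 = 7 < 14 — winning move (to 7).
  8: 8 XOR 9 = 1 < 8 — winning move (to 1).
That gives 3 winning moves.

3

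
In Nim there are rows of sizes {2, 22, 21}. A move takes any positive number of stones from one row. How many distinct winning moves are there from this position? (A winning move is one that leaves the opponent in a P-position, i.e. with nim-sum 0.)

1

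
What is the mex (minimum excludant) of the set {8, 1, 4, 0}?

The values 0, 1 are all present; 2 is the first non-negative integer missing from the set.

2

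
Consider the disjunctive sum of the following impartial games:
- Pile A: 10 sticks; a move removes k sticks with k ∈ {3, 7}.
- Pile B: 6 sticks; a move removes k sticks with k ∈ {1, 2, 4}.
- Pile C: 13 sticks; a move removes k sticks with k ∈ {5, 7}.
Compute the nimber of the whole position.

For pile A, compute g(0), g(1), … with moves {3, 7}:
g(0) = mex{} = 0
g(1) = mex{} = 0
g(2) = mex{} = 0
g(3) = mex{0} = 1
g(4) = mex{0} = 1
g(5) = mex{0} = 1
g(6) = mex{1} = 0
g(7) = mex{0,1} = 2
g(8) = mex{0,1} = 2
g(9) = mex{0} = 1
g(10) = mex{1,2} = 0
So g(10) = 0.
For pile B, compute g(0), g(1), … with moves {1, 2, 4}:
g(0) = mex{} = 0
g(1) = mex{0} = 1
g(2) = mex{0,1} = 2
g(3) = mex{1,2} = 0
g(4) = mex{0,2} = 1
g(5) = mex{0,1} = 2
g(6) = mex{1,2} = 0
So g(6) = 0.
Grundy values for pile C (subtraction set {5, 7}):
k:     0  1  2  3  4  5  6  7  8  9 10 11 12 13
g(k):  0  0  0  0  0  1  1  1  1  1  2  2  0  0
So g(13) = 0.
By the Sprague-Grundy theorem, the Grundy value of a sum of independent games is the XOR of the component values.
Combined value = 0 ⊕ 0 ⊕ 0 = 0.

0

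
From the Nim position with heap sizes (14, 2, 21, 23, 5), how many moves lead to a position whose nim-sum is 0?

Bitwise XOR of the heap sizes:
  01110  (14)
  00010  (2)
  10101  (21)
  10111  (23)
  00101  (5)
  -----
  01011  (11)
The overall nim-sum is X = 11. A heap of size p has a winning move iff p XOR X < p (reduce it to p XOR X).
  14: 14 XOR 11 = 5 < 14 — winning move (to 5).
  2: 2 XOR 11 = 9 ≥ 2 — no move.
  21: 21 XOR 11 = 30 ≥ 21 — no move.
  23: 23 XOR 11 = 28 ≥ 23 — no move.
  5: 5 XOR 11 = 14 ≥ 5 — no move.
That gives 1 winning move.

1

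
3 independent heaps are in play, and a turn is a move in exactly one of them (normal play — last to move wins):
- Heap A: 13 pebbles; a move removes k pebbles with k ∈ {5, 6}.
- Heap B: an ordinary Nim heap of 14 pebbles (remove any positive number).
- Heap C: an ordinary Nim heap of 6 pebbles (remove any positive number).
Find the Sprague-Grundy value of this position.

8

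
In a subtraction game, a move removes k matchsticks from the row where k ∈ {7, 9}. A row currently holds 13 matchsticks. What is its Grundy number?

1

Compute g(0), g(1), … for moves {7, 9}:
g(0) = mex{} = 0
g(1) = mex{} = 0
g(2) = mex{} = 0
g(3) = mex{} = 0
g(4) = mex{} = 0
g(5) = mex{} = 0
g(6) = mex{} = 0
g(7) = mex{0} = 1
g(8) = mex{0} = 1
g(9) = mex{0} = 1
g(10) = mex{0} = 1
g(11) = mex{0} = 1
g(12) = mex{0} = 1
g(13) = mex{0} = 1
So g(13) = 1.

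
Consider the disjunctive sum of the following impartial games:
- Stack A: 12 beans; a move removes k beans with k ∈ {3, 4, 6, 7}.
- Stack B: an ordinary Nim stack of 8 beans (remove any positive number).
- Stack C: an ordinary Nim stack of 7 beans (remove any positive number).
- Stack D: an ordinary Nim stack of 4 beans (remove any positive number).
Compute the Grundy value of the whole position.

11

Build the Grundy sequence for stack A with g(k) = mex{g(k−s) : s ∈ {3, 4, 6, 7}, s ≤ k}:
g(0) = mex{} = 0
g(1) = mex{} = 0
g(2) = mex{} = 0
g(3) = mex{0} = 1
g(4) = mex{0} = 1
g(5) = mex{0} = 1
g(6) = mex{0,1} = 2
g(7) = mex{0,1} = 2
g(8) = mex{0,1} = 2
g(9) = mex{0,1,2} = 3
g(10) = mex{1,2} = 0
g(11) = mex{1,2} = 0
g(12) = mex{1,2,3} = 0
So g(12) = 0.
Stack B is a plain Nim stack of size 8, so its Grundy value is 8.
Stack C is a plain Nim stack of size 7, so its Grundy value is 7.
Stack D is a plain Nim stack of size 4, so its Grundy value is 4.
By the Sprague-Grundy theorem, the Grundy value of a sum of independent games is the XOR of the component values.
Combined value = 0 ⊕ 8 ⊕ 7 ⊕ 4 = 11.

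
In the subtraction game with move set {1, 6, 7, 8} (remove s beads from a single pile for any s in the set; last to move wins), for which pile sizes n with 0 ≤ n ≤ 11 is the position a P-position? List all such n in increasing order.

0, 2, 4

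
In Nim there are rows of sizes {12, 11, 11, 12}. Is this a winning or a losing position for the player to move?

Losing position

Compute the nim-sum pairwise:
12 ⊕ 11 = 7
7 ⊕ 11 = 12
12 ⊕ 12 = 0
The nim-sum is 0, so this is a P-position: the player to move is in a losing position under optimal play.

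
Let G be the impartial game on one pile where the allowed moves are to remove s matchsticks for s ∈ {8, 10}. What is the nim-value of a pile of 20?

0

Build the Grundy sequence with g(k) = mex{g(k−s) : s ∈ {8, 10}, s ≤ k}:
k:     0  1  2  3  4  5  6  7  8  9 10 11 12 13 14 15 16 17 18 19 20
g(k):  0  0  0  0  0  0  0  0  1  1  1  1  1  1  1  1  2  2  0  0  0
So g(20) = 0.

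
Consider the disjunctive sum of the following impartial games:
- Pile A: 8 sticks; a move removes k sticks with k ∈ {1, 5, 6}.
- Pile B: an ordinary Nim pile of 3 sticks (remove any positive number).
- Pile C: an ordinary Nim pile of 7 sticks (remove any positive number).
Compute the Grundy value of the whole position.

For pile A, compute g(0), g(1), … with moves {1, 5, 6}:
g(0) = mex{} = 0
g(1) = mex{0} = 1
g(2) = mex{1} = 0
g(3) = mex{0} = 1
g(4) = mex{1} = 0
g(5) = mex{0} = 1
g(6) = mex{0,1} = 2
g(7) = mex{0,1,2} = 3
g(8) = mex{0,1,3} = 2
So g(8) = 2.
Pile B is a plain Nim pile of size 3, so its Grundy value is 3.
Pile C is a plain Nim pile of size 7, so its Grundy value is 7.
The value of a disjunctive sum is the nim-sum of the parts.
Combined value = 2 ⊕ 3 ⊕ 7 = 6.

6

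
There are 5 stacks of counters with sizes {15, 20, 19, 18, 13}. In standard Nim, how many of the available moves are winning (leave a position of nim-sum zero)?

Nim-sum: 15 ^ 20 ^ 19 ^ 18 ^ 13 = 23.
The overall nim-sum is X = 23. A stack of size p has a winning move iff p XOR X < p (reduce it to p XOR X).
  15: 15 XOR 23 = 24 ≥ 15 — no move.
  20: 20 XOR 23 = 3 < 20 — winning move (to 3).
  19: 19 XOR 23 = 4 < 19 — winning move (to 4).
  18: 18 XOR 23 = 5 < 18 — winning move (to 5).
  13: 13 XOR 23 = 26 ≥ 13 — no move.
That gives 3 winning moves.

3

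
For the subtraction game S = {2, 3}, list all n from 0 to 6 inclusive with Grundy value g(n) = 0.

0, 1, 5, 6

Compute g(0), g(1), … for moves {2, 3}:
g(0) = mex{} = 0
g(1) = mex{} = 0
g(2) = mex{0} = 1
g(3) = mex{0} = 1
g(4) = mex{0,1} = 2
g(5) = mex{1} = 0
g(6) = mex{1,2} = 0
The P-positions (g = 0) in 0..6 are 0, 1, 5, 6.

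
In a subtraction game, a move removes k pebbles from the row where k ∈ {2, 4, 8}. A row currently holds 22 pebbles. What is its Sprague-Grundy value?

Grundy values for subtraction set {2, 4, 8}:
k:     0  1  2  3  4  5  6  7  8  9 10 11 12 13 14 15 16 17 18 19 20 21 22
g(k):  0  0  1  1  2  2  0  0  1  1  2  2  0  0  1  1  2  2  0  0  1  1  2
So g(22) = 2.

2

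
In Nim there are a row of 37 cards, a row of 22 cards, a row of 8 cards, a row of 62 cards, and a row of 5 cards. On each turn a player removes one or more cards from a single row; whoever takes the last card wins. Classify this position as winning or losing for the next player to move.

Losing position

Compute the nim-sum pairwise:
37 ^ 22 = 51
51 ^ 8 = 59
59 ^ 62 = 5
5 ^ 5 = 0
The nim-sum is 0, so this is a P-position: the player to move is in a losing position under optimal play.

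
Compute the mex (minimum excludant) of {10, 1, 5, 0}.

2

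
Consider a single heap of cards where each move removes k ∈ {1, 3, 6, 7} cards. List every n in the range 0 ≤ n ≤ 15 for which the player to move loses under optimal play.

0, 2, 4, 12, 14

Compute g(0), g(1), … for moves {1, 3, 6, 7}:
k:     0  1  2  3  4  5  6  7  8  9 10 11 12 13 14 15
g(k):  0  1  0  1  0  1  2  3  2  3  2  3  0  1  0  1
The P-positions (g = 0) in 0..15 are 0, 2, 4, 12, 14.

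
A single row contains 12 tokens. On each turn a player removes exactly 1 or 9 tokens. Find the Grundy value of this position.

Build the Grundy sequence with g(k) = mex{g(k−s) : s ∈ {1, 9}, s ≤ k}:
k:     0  1  2  3  4  5  6  7  8  9 10 11 12
g(k):  0  1  0  1  0  1  0  1  0  1  0  1  0
So g(12) = 0.

0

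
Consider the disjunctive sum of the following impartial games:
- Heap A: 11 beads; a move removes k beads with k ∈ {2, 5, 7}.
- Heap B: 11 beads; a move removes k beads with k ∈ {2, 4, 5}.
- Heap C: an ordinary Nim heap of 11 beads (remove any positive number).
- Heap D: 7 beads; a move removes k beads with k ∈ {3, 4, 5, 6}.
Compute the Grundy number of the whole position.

8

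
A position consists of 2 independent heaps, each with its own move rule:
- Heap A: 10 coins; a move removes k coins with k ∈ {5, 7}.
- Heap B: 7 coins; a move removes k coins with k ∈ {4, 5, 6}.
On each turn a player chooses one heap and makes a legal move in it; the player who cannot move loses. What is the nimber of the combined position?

3

Grundy values for heap A (subtraction set {5, 7}):
g(0) = mex{} = 0
g(1) = mex{} = 0
g(2) = mex{} = 0
g(3) = mex{} = 0
g(4) = mex{} = 0
g(5) = mex{0} = 1
g(6) = mex{0} = 1
g(7) = mex{0} = 1
g(8) = mex{0} = 1
g(9) = mex{0} = 1
g(10) = mex{0,1} = 2
So g(10) = 2.
For heap B, compute g(0), g(1), … with moves {4, 5, 6}:
g(0) = mex{} = 0
g(1) = mex{} = 0
g(2) = mex{} = 0
g(3) = mex{} = 0
g(4) = mex{0} = 1
g(5) = mex{0} = 1
g(6) = mex{0} = 1
g(7) = mex{0} = 1
So g(7) = 1.
By the Sprague-Grundy theorem, the Grundy value of a sum of independent games is the XOR of the component values.
Combined value = 2 ⊕ 1 = 3.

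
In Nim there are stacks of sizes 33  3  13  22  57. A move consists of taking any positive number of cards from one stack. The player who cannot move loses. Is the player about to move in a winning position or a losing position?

Losing position

Compute the nim-sum pairwise:
33 XOR 3 = 34
34 XOR 13 = 47
47 XOR 22 = 57
57 XOR 57 = 0
The nim-sum is 0, so this is a P-position: the player to move is in a losing position under optimal play.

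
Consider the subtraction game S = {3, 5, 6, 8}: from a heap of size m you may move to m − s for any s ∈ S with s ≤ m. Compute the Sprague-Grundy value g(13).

0

Grundy values for subtraction set {3, 5, 6, 8}:
g(0) = mex{} = 0
g(1) = mex{} = 0
g(2) = mex{} = 0
g(3) = mex{0} = 1
g(4) = mex{0} = 1
g(5) = mex{0} = 1
g(6) = mex{0,1} = 2
g(7) = mex{0,1} = 2
g(8) = mex{0,1} = 2
g(9) = mex{0,1,2} = 3
g(10) = mex{0,1,2} = 3
g(11) = mex{1,2} = 0
g(12) = mex{1,2,3} = 0
g(13) = mex{1,2,3} = 0
So g(13) = 0.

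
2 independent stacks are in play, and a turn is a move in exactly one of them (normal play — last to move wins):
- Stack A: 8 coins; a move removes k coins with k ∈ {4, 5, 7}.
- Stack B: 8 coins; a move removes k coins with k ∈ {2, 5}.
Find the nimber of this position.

2

Build the Grundy sequence for stack A with g(k) = mex{g(k−s) : s ∈ {4, 5, 7}, s ≤ k}:
k:     0  1  2  3  4  5  6  7  8
g(k):  0  0  0  0  1  1  1  1  2
So g(8) = 2.
Grundy values for stack B (subtraction set {2, 5}):
k:     0  1  2  3  4  5  6  7  8
g(k):  0  0  1  1  0  2  1  0  0
So g(8) = 0.
The value of a disjunctive sum is the nim-sum of the parts.
Combined value = 2 ⊕ 0 = 2.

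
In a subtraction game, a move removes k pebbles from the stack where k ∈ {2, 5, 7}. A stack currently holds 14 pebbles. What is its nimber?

0

Grundy values for subtraction set {2, 5, 7}:
g(0) = mex{} = 0
g(1) = mex{} = 0
g(2) = mex{0} = 1
g(3) = mex{0} = 1
g(4) = mex{1} = 0
g(5) = mex{0,1} = 2
g(6) = mex{0} = 1
g(7) = mex{0,1,2} = 3
g(8) = mex{0,1} = 2
g(9) = mex{0,1,3} = 2
g(10) = mex{1,2} = 0
g(11) = mex{0,1,2} = 3
g(12) = mex{0,2,3} = 1
g(13) = mex{1,2,3} = 0
g(14) = mex{1,2,3} = 0
So g(14) = 0.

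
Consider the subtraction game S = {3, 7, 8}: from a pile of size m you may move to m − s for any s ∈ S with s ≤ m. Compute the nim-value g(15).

Build the Grundy sequence with g(k) = mex{g(k−s) : s ∈ {3, 7, 8}, s ≤ k}:
k:     0  1  2  3  4  5  6  7  8  9 10 11 12 13 14 15
g(k):  0  0  0  1  1  1  0  2  2  1  3  0  0  2  1  1
So g(15) = 1.

1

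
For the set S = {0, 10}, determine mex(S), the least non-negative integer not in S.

0 is in the set but 1 is not, so the mex is 1.

1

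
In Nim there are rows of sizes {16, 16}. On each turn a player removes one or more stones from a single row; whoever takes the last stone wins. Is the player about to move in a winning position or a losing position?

Losing position

Nim-sum: 16 ⊕ 16 = 0.
The nim-sum is 0, so this is a P-position: the player to move is in a losing position under optimal play.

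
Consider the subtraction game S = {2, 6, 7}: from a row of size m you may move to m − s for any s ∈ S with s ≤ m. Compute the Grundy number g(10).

3

Compute g(0), g(1), … for moves {2, 6, 7}:
k:     0  1  2  3  4  5  6  7  8  9 10
g(k):  0  0  1  1  0  0  1  1  2  0  3
So g(10) = 3.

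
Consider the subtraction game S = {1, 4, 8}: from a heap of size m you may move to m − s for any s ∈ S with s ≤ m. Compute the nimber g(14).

0

Grundy values for subtraction set {1, 4, 8}:
g(0) = mex{} = 0
g(1) = mex{0} = 1
g(2) = mex{1} = 0
g(3) = mex{0} = 1
g(4) = mex{0,1} = 2
g(5) = mex{1,2} = 0
g(6) = mex{0} = 1
g(7) = mex{1} = 0
g(8) = mex{0,2} = 1
g(9) = mex{0,1} = 2
g(10) = mex{0,1,2} = 3
g(11) = mex{0,1,3} = 2
g(12) = mex{1,2} = 0
g(13) = mex{0,2} = 1
g(14) = mex{1,3} = 0
So g(14) = 0.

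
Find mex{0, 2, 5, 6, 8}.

0 is in the set but 1 is not, so the mex is 1.

1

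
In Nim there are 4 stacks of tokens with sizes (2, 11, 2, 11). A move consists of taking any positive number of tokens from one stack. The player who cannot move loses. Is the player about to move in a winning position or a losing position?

Nim-sum: 2 ^ 11 ^ 2 ^ 11 = 0.
The nim-sum is 0, so this is a P-position: the player to move is in a losing position under optimal play.

Losing position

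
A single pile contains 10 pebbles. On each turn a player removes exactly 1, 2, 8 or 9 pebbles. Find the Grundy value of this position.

0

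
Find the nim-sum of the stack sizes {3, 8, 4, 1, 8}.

6

Nim-sum: 3 ⊕ 8 ⊕ 4 ⊕ 1 ⊕ 8 = 6.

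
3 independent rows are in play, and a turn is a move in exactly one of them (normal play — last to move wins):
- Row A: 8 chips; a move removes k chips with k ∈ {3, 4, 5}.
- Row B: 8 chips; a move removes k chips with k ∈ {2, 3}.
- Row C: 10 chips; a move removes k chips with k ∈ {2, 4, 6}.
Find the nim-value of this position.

For row A, compute g(0), g(1), … with moves {3, 4, 5}:
g(0) = mex{} = 0
g(1) = mex{} = 0
g(2) = mex{} = 0
g(3) = mex{0} = 1
g(4) = mex{0} = 1
g(5) = mex{0} = 1
g(6) = mex{0,1} = 2
g(7) = mex{0,1} = 2
g(8) = mex{1} = 0
So g(8) = 0.
Grundy values for row B (subtraction set {2, 3}):
k:     0  1  2  3  4  5  6  7  8
g(k):  0  0  1  1  2  0  0  1  1
So g(8) = 1.
Build the Grundy sequence for row C with g(k) = mex{g(k−s) : s ∈ {2, 4, 6}, s ≤ k}:
k:     0  1  2  3  4  5  6  7  8  9 10
g(k):  0  0  1  1  2  2  3  3  0  0  1
So g(10) = 1.
The value of a disjunctive sum is the nim-sum of the parts.
Combined value = 0 XOR 1 XOR 1 = 0.

0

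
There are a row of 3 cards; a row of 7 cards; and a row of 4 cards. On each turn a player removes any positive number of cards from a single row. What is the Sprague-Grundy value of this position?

0

Nim-sum: 3 ^ 7 ^ 4 = 0.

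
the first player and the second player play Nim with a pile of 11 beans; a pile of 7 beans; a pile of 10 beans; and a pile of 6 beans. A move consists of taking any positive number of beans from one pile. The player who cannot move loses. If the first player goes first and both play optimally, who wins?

the second player wins

Nim-sum: 11 XOR 7 XOR 10 XOR 6 = 0.
The nim-sum is 0, so this is a P-position: the player to move is in a losing position under optimal play; the first player is about to move from it and so loses — the second player wins.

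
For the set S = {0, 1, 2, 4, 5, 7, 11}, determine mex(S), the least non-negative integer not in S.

The values 0, 1, 2 are all present; 3 is the first non-negative integer missing from the set.

3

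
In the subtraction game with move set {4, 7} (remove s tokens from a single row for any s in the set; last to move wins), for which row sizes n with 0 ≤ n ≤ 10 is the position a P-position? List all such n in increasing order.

0, 1, 2, 3

Compute g(0), g(1), … for moves {4, 7}:
k:     0  1  2  3  4  5  6  7  8  9 10
g(k):  0  0  0  0  1  1  1  1  2  2  2
The P-positions (g = 0) in 0..10 are 0, 1, 2, 3.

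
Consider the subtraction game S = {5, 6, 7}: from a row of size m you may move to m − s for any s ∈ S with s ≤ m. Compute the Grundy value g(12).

Build the Grundy sequence with g(k) = mex{g(k−s) : s ∈ {5, 6, 7}, s ≤ k}:
k:     0  1  2  3  4  5  6  7  8  9 10 11 12
g(k):  0  0  0  0  0  1  1  1  1  1  2  2  0
So g(12) = 0.

0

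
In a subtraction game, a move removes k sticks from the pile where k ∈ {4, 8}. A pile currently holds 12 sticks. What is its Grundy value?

0

Compute g(0), g(1), … for moves {4, 8}:
g(0) = mex{} = 0
g(1) = mex{} = 0
g(2) = mex{} = 0
g(3) = mex{} = 0
g(4) = mex{0} = 1
g(5) = mex{0} = 1
g(6) = mex{0} = 1
g(7) = mex{0} = 1
g(8) = mex{0,1} = 2
g(9) = mex{0,1} = 2
g(10) = mex{0,1} = 2
g(11) = mex{0,1} = 2
g(12) = mex{1,2} = 0
So g(12) = 0.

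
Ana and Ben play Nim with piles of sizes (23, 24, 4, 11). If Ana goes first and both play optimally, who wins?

Ben wins

Compute the nim-sum pairwise:
23 ⊕ 24 = 15
15 ⊕ 4 = 11
11 ⊕ 11 = 0
The nim-sum is 0, so this is a P-position: the player to move is in a losing position under optimal play; Ana is about to move from it and so loses — Ben wins.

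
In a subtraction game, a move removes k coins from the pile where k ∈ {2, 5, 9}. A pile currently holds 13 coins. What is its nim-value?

1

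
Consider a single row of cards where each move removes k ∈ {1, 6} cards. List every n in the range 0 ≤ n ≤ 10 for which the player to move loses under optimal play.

0, 2, 4, 7, 9

Compute g(0), g(1), … for moves {1, 6}:
g(0) = mex{} = 0
g(1) = mex{0} = 1
g(2) = mex{1} = 0
g(3) = mex{0} = 1
g(4) = mex{1} = 0
g(5) = mex{0} = 1
g(6) = mex{0,1} = 2
g(7) = mex{1,2} = 0
g(8) = mex{0} = 1
g(9) = mex{1} = 0
g(10) = mex{0} = 1
The P-positions (g = 0) in 0..10 are 0, 2, 4, 7, 9.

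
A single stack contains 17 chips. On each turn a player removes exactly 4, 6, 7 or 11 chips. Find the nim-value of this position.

0

Grundy values for subtraction set {4, 6, 7, 11}:
k:     0  1  2  3  4  5  6  7  8  9 10 11 12 13 14 15 16 17
g(k):  0  0  0  0  1  1  1  1  2  2  2  2  3  3  3  0  0  0
So g(17) = 0.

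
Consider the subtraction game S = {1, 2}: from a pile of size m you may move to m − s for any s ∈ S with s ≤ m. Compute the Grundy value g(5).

Grundy values for subtraction set {1, 2}:
g(0) = mex{} = 0
g(1) = mex{0} = 1
g(2) = mex{0,1} = 2
g(3) = mex{1,2} = 0
g(4) = mex{0,2} = 1
g(5) = mex{0,1} = 2
So g(5) = 2.

2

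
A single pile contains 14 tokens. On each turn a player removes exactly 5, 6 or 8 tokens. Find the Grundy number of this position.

Build the Grundy sequence with g(k) = mex{g(k−s) : s ∈ {5, 6, 8}, s ≤ k}:
k:     0  1  2  3  4  5  6  7  8  9 10 11 12 13 14
g(k):  0  0  0  0  0  1  1  1  1  1  2  2  2  0  0
So g(14) = 0.

0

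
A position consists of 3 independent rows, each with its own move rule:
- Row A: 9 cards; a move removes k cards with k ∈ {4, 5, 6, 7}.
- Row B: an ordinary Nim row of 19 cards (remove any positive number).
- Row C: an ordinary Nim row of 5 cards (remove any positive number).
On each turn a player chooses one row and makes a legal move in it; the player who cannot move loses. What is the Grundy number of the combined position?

Grundy values for row A (subtraction set {4, 5, 6, 7}):
k:     0  1  2  3  4  5  6  7  8  9
g(k):  0  0  0  0  1  1  1  1  2  2
So g(9) = 2.
Row B is a plain Nim row of size 19, so its Grundy value is 19.
Row C is a plain Nim row of size 5, so its Grundy value is 5.
The value of a disjunctive sum is the nim-sum of the parts.
Combined value = 2 XOR 19 XOR 5 = 20.

20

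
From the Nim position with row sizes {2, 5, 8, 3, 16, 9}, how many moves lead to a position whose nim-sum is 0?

1

Compute the nim-sum pairwise:
2 XOR 5 = 7
7 XOR 8 = 15
15 XOR 3 = 12
12 XOR 16 = 28
28 XOR 9 = 21
The overall nim-sum is X = 21. A row of size p has a winning move iff p XOR X < p (reduce it to p XOR X).
  2: 2 XOR 21 = 23 ≥ 2 — no move.
  5: 5 XOR 21 = 16 ≥ 5 — no move.
  8: 8 XOR 21 = 29 ≥ 8 — no move.
  3: 3 XOR 21 = 22 ≥ 3 — no move.
  16: 16 XOR 21 = 5 < 16 — winning move (to 5).
  9: 9 XOR 21 = 28 ≥ 9 — no move.
That gives 1 winning move.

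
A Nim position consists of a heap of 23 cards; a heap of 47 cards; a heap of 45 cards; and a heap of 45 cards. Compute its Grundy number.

56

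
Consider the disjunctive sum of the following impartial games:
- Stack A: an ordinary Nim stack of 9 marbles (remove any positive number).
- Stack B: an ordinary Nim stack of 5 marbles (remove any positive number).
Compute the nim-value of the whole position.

Stack A is a plain Nim stack of size 9, so its Grundy value is 9.
Stack B is a plain Nim stack of size 5, so its Grundy value is 5.
The value of a disjunctive sum is the nim-sum of the parts.
Combined value = 9 XOR 5 = 12.

12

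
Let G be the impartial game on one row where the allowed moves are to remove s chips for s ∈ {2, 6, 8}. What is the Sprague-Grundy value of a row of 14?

Grundy values for subtraction set {2, 6, 8}:
g(0) = mex{} = 0
g(1) = mex{} = 0
g(2) = mex{0} = 1
g(3) = mex{0} = 1
g(4) = mex{1} = 0
g(5) = mex{1} = 0
g(6) = mex{0} = 1
g(7) = mex{0} = 1
g(8) = mex{0,1} = 2
g(9) = mex{0,1} = 2
g(10) = mex{0,1,2} = 3
g(11) = mex{0,1,2} = 3
g(12) = mex{0,1,3} = 2
g(13) = mex{0,1,3} = 2
g(14) = mex{1,2} = 0
So g(14) = 0.

0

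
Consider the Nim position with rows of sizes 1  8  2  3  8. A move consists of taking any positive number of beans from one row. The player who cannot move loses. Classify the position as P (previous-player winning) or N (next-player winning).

In binary:
  0001  (1)
  1000  (8)
  0010  (2)
  0011  (3)
  1000  (8)
  ----
  0000  (0)
The nim-sum is 0, so this is a P-position: the player to move is in a losing position under optimal play.

P-position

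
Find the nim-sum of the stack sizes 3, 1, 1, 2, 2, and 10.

9

Nim-sum: 3 ^ 1 ^ 1 ^ 2 ^ 2 ^ 10 = 9.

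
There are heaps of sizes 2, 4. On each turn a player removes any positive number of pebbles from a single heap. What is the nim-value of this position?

6

In binary:
  010  (2)
  100  (4)
  ---
  110  (6)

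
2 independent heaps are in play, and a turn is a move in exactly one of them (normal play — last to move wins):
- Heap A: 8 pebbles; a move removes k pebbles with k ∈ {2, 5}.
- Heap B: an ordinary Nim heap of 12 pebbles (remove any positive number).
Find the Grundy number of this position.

12

For heap A, compute g(0), g(1), … with moves {2, 5}:
k:     0  1  2  3  4  5  6  7  8
g(k):  0  0  1  1  0  2  1  0  0
So g(8) = 0.
Heap B is a plain Nim heap of size 12, so its Grundy value is 12.
The value of a disjunctive sum is the nim-sum of the parts.
Combined value = 0 ⊕ 12 = 12.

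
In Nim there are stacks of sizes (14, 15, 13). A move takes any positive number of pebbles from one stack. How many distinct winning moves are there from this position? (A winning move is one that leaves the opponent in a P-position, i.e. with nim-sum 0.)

3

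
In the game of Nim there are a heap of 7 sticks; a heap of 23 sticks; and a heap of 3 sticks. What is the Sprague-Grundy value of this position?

Nim-sum: 7 ^ 23 ^ 3 = 19.

19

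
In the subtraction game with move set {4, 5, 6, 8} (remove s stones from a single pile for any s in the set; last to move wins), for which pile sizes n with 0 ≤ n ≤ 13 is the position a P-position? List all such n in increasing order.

0, 1, 2, 3, 12, 13

Grundy values for subtraction set {4, 5, 6, 8}:
k:     0  1  2  3  4  5  6  7  8  9 10 11 12 13
g(k):  0  0  0  0  1  1  1  1  2  2  2  2  0  0
The P-positions (g = 0) in 0..13 are 0, 1, 2, 3, 12, 13.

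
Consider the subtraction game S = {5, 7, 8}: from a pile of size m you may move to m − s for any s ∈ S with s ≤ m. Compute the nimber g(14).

Compute g(0), g(1), … for moves {5, 7, 8}:
k:     0  1  2  3  4  5  6  7  8  9 10 11 12 13 14
g(k):  0  0  0  0  0  1  1  1  1  1  2  2  2  0  0
So g(14) = 0.

0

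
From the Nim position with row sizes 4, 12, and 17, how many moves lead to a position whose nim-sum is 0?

1

In binary:
  00100  (4)
  01100  (12)
  10001  (17)
  -----
  11001  (25)
The overall nim-sum is X = 25. A row of size p has a winning move iff p XOR X < p (reduce it to p XOR X).
  4: 4 XOR 25 = 29 ≥ 4 — no move.
  12: 12 XOR 25 = 21 ≥ 12 — no move.
  17: 17 XOR 25 = 8 < 17 — winning move (to 8).
That gives 1 winning move.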